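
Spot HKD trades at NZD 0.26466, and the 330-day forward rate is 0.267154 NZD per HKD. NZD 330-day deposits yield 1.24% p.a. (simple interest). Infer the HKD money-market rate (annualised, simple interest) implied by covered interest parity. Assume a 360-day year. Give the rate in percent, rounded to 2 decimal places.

T = 330/360 years.
CIP gives F = S · g_NZD/g_HKD, so g_NZD/g_HKD = 0.267154/0.26466 = 1.0094234.
NZD growth factor: 1 + 0.0124×330/360 = 1.0113667.
That pins the HKD growth at 1.0019252.
(1.0019252 − 1)/T = 0.002100, i.e. 0.21%.

0.21%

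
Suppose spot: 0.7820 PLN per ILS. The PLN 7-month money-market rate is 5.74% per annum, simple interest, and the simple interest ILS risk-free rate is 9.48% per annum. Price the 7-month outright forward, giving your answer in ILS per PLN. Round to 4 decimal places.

1.3058

T = 7/12 years.
Growth of 1 PLN over T: 1 + 0.0574×7/12 = 1.0334833.
ILS growth factor: 1 + 0.0948×7/12 = 1.055300.
Forward (PLN per ILS) = 0.782 × 1.0334833 / 1.055300 = 0.7658334.
Quoted the other way: 1/0.7658334 = 1.3058 ILS per PLN.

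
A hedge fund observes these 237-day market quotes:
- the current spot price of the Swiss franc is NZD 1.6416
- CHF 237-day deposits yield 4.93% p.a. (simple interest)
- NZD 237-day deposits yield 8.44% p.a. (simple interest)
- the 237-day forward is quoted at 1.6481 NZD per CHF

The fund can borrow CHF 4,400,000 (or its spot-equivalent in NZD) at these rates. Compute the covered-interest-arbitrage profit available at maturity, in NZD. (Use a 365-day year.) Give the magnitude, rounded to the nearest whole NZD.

T = 237/365 years.
Route A — deposit CHF, sell forward: 4,400,000 × 1.032011233 × 1.6481 = NZD 7,483,773.94.
Route B — convert at spot, deposit NZD: 4,400,000 × 1.6416 × 1.054802192 = NZD 7,618,878.42.
The quoted forward undervalues CHF, so borrow CHF, convert to NZD at spot, deposit the NZD at 8.44%, and buy CHF forward at 1.6481 to cover the loan.
The gap between the two covered legs is NZD 135,104.

NZD 135,104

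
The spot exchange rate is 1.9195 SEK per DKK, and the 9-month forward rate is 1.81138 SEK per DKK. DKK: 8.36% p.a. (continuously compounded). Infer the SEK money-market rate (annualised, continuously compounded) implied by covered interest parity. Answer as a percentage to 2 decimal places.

0.63%

T = 9/12 years.
F/S = 1.81138/1.9195 = 0.9436728 = (growth of SEK) / (growth of DKK).
DKK growth factor: e^(0.0836×9/12) = 1.0647074.
That pins the SEK growth at 1.0047354.
r = ln(1.0047354)/(9/12) = 0.006299 → 0.63%.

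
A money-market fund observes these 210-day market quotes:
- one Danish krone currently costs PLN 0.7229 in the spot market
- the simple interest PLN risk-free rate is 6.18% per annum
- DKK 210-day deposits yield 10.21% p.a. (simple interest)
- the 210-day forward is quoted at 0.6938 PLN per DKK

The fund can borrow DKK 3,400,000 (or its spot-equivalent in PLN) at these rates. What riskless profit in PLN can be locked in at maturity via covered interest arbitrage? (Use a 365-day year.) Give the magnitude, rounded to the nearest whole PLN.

T = 210/365 years.
Route A — deposit DKK, sell forward: 3,400,000 × 1.058742466 × 0.6938 = PLN 2,497,488.78.
Route B — convert at spot, deposit PLN: 3,400,000 × 0.7229 × 1.035556164 = PLN 2,545,252.07.
The quoted forward undervalues DKK, so borrow DKK, convert to PLN at spot, deposit the PLN at 6.18%, and buy DKK forward at 0.6938 to cover the loan.
Arbitrage profit = |2,497,488.78 − 2,545,252.07| = PLN 47,763.

PLN 47,763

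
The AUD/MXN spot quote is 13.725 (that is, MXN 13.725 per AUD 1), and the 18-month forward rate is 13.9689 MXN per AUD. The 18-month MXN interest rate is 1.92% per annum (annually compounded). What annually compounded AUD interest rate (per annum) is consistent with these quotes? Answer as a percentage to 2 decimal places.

T = 18/12 years.
By CIP, F/S equals the MXN-to-AUD growth ratio: 13.9689/13.725 = 1.0177705.
MXN growth factor: (1 + 0.0192)^(18/12) = 1.0289378.
Hence g_AUD = 1.0109723.
r = 1.0109723^(12/18) − 1 = 0.007302 → 0.73%.

0.73%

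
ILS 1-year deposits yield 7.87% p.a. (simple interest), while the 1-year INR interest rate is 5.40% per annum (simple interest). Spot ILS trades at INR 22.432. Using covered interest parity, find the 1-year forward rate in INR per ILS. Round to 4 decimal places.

T = 1 year.
INR growth factor: 1 + 0.0540×1 = 1.054000.
ILS accumulates by 1 + 0.0787×1 = 1.078700.
Forward (INR per ILS) = 22.432 × 1.054000 / 1.078700 = 21.918354.

21.9184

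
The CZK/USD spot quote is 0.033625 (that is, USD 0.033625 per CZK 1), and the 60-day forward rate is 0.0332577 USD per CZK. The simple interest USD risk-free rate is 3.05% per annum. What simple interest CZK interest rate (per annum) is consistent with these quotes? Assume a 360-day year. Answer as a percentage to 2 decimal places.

T = 60/360 years.
By CIP, F/S equals the USD-to-CZK growth ratio: 0.0332577/0.033625 = 0.9890766.
The USD side grows by 1 + 0.0305×60/360 = 1.0050833.
Hence g_CZK = 1.0161835.
r = (1.0161835 − 1)/(60/360) = 0.097101 → 9.71%.

9.71%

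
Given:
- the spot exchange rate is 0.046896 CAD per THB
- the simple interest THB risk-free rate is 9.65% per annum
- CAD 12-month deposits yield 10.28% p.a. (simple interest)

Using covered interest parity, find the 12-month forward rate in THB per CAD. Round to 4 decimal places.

21.2020

T = 1 year.
CAD growth factor: 1 + 0.1028×1 = 1.102800.
Growth of 1 THB over T: 1 + 0.0965×1 = 1.096500.
Forward (CAD per THB) = 0.046896 × 1.102800 / 1.096500 = 0.047165444.
Invert for THB per CAD: 1 / 0.047165444 = 21.2020.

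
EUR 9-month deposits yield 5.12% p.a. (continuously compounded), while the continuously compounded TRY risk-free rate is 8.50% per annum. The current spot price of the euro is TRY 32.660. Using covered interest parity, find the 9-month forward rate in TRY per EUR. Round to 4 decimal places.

33.4985

T = 9/12 years.
Growth of 1 TRY over T: e^(0.0850×9/12) = 1.06582591.
Growth of 1 EUR over T: e^(0.0512×9/12) = 1.03914681.
CIP: F = S · (grow TRY)/(grow EUR) = 32.66 × 1.06582591/1.03914681 = 33.498514 TRY per EUR.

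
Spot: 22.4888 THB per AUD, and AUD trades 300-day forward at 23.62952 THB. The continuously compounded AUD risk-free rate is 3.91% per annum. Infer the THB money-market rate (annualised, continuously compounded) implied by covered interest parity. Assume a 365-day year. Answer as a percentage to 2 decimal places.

T = 300/365 years.
F/S = 23.62952/22.4888 = 1.0507239 = (growth of THB) / (growth of AUD).
AUD growth factor: e^(0.0391×300/365) = 1.032659.
That pins the THB growth at 1.0850395.
Take logs: ln 1.0850395 / (300/365) = 0.099300, so 9.93%.

9.93%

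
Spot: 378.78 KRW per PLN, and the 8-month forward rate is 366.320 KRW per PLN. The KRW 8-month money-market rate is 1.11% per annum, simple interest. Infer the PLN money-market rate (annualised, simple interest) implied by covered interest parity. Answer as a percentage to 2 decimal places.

6.25%

T = 8/12 years.
By CIP, F/S equals the KRW-to-PLN growth ratio: 366.32/378.78 = 0.9671049.
KRW growth factor: 1 + 0.0111×8/12 = 1.007400.
Hence g_PLN = 1.0416657.
(1.0416657 − 1)/T = 0.062499, i.e. 6.25%.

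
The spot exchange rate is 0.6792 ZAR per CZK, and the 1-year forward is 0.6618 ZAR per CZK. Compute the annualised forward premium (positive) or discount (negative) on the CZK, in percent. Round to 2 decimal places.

T = 1 year.
(F − S)/S = (0.6618 − 0.6792)/0.6792 = -0.0256184.
Annualise by dividing by T: -0.0256184 / 1 = -0.025618 → -2.56%.

-2.56%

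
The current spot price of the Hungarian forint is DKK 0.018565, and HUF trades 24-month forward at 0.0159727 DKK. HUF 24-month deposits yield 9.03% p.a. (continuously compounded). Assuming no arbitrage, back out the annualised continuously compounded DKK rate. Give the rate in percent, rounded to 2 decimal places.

1.51%

T = 2 years.
F/S = 0.0159727/0.018565 = 0.8603663 = (growth of DKK) / (growth of HUF).
The HUF side grows by e^(0.0903×2) = 1.1979359.
That pins the DKK growth at 1.0306637.
Take logs: ln 1.0306637 / 2 = 0.015101, so 1.51%.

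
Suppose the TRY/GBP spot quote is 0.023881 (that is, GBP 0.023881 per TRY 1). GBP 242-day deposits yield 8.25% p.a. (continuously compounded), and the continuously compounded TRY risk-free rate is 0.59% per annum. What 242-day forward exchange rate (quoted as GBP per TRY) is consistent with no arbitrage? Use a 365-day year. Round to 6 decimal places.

0.025125

T = 242/365 years.
Growth of 1 GBP over T: e^(0.0825×242/365) = 1.0562223.
TRY accumulates by e^(0.0059×242/365) = 1.0039194.
So F = 0.023881 × 1.0562223 / 1.0039194 = 0.02512517 (GBP/TRY).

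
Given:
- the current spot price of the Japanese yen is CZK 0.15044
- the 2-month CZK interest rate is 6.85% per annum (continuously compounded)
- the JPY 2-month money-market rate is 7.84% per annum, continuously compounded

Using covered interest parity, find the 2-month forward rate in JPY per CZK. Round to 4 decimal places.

6.6581

T = 2/12 years.
CZK accumulates by e^(0.0685×2/12) = 1.0114821.
JPY growth factor: e^(0.0784×2/12) = 1.0131524.
Forward (CZK per JPY) = 0.15044 × 1.0114821 / 1.0131524 = 0.1501920.
Quoted the other way: 1/0.1501920 = 6.6581 JPY per CZK.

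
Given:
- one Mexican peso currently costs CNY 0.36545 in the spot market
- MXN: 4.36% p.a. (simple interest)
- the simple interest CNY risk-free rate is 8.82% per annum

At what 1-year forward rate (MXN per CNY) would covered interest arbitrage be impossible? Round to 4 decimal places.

2.6242

T = 1 year.
CNY accumulates by 1 + 0.0882×1 = 1.088200.
MXN accumulates by 1 + 0.0436×1 = 1.043600.
Forward (CNY per MXN) = 0.36545 × 1.088200 / 1.043600 = 0.3810681.
Invert for MXN per CNY: 1 / 0.3810681 = 2.6242.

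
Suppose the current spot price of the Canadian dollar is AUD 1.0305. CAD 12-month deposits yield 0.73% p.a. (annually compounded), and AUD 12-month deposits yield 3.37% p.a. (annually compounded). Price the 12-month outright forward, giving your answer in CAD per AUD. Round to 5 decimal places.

T = 1 year.
Growth of 1 AUD over T: (1 + 0.0337)^1 = 1.033700.
CAD accumulates by (1 + 0.0073)^1 = 1.007300.
So F = 1.0305 × 1.033700 / 1.007300 = 1.057508 (AUD/CAD).
Invert for CAD per AUD: 1 / 1.057508 = 0.94562.

0.94562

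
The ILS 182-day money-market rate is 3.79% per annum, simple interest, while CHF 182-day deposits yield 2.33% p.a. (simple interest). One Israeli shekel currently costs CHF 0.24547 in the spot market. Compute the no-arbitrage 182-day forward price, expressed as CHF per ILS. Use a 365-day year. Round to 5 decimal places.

0.24372

T = 182/365 years.
CHF accumulates by 1 + 0.0233×182/365 = 1.0116181.
Growth of 1 ILS over T: 1 + 0.0379×182/365 = 1.0188981.
So F = 0.24547 × 1.0116181 / 1.0188981 = 0.2437161 (CHF/ILS).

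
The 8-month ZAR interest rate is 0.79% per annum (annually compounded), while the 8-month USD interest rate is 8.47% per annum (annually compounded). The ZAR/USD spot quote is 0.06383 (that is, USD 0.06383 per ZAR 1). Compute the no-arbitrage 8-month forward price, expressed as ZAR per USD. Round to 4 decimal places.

14.9181

T = 8/12 years.
Growth of 1 USD over T: (1 + 0.0847)^(8/12) = 1.05569815.
ZAR accumulates by (1 + 0.0079)^(8/12) = 1.00525976.
So F = 0.06383 × 1.05569815 / 1.00525976 = 0.067032637 (USD/ZAR).
Quoted the other way: 1/0.067032637 = 14.9181 ZAR per USD.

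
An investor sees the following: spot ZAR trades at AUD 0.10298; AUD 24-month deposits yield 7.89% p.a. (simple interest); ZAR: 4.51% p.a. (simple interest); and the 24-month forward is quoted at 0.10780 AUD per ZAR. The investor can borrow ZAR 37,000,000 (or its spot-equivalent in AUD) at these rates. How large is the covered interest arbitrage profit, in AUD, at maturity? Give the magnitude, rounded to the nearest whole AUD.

T = 2 years.
Route A — deposit ZAR, sell forward: 37,000,000 × 1.090200 × 0.10780 = AUD 4,348,371.72.
Route B — convert at spot, deposit AUD: 37,000,000 × 0.10298 × 1.157800 = AUD 4,411,519.03.
The quoted forward undervalues ZAR, so borrow ZAR, convert to AUD at spot, deposit the AUD at 7.89%, and buy ZAR forward at 0.10780 to cover the loan.
Arbitrage profit = |4,348,371.72 − 4,411,519.03| = AUD 63,147.

AUD 63,147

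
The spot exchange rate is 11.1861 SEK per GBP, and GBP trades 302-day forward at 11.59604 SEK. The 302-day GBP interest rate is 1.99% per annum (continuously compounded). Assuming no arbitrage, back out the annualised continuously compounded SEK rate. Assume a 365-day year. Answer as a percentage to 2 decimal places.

T = 302/365 years.
F/S = 11.59604/11.1861 = 1.0366473 = (growth of SEK) / (growth of GBP).
GBP growth factor: e^(0.0199×302/365) = 1.0166015.
That pins the SEK growth at 1.0538572.
Take logs: ln 1.0538572 / (302/365) = 0.063400, so 6.34%.

6.34%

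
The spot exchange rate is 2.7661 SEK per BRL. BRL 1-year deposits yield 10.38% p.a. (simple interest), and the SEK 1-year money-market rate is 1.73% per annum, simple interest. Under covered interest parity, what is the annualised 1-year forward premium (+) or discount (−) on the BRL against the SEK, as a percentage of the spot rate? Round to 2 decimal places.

-7.84%

T = 1 year.
CIP forward (SEK per BRL) = 2.7661 × 1.017300/1.103800 = 2.5493328.
Annualised premium = (F − S)/S × (1/T) = (2.5493328 − 2.7661)/2.7661 ÷ 1 = -7.84%.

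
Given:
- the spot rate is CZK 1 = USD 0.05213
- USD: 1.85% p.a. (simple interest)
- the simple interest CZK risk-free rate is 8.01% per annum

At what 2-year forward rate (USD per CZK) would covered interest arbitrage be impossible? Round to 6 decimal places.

0.046594

T = 2 years.
USD growth factor: 1 + 0.0185×2 = 1.037000.
Growth of 1 CZK over T: 1 + 0.0801×2 = 1.160200.
So F = 0.05213 × 1.037000 / 1.160200 = 0.04659439 (USD/CZK).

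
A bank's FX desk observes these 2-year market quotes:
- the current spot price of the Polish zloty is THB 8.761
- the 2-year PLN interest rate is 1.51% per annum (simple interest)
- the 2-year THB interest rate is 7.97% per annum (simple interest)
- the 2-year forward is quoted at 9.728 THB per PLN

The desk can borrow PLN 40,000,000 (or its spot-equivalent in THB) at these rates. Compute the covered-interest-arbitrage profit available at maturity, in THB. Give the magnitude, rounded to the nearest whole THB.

THB 5,428,712

T = 2 years.
Invest the PLN and cover forward: 40,000,000 × 1.030200 × 9.728 = THB 400,871,424.00.
Convert at spot and invest in THB: 40,000,000 × 8.761 × 1.159400 = THB 406,300,136.00.
The quoted forward undervalues PLN, so borrow PLN, convert to THB at spot, deposit the THB at 7.97%, and buy PLN forward at 9.728 to cover the loan.
The gap between the two covered legs is THB 5,428,712.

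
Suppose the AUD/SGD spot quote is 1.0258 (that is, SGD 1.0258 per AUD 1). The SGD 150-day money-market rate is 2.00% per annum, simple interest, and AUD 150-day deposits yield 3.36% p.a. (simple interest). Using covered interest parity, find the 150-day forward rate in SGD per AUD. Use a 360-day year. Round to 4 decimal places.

1.0201

T = 150/360 years.
SGD accumulates by 1 + 0.0200×150/360 = 1.0083333.
AUD growth factor: 1 + 0.0336×150/360 = 1.014000.
CIP: F = S · (grow SGD)/(grow AUD) = 1.0258 × 1.0083333/1.014000 = 1.020067 SGD per AUD.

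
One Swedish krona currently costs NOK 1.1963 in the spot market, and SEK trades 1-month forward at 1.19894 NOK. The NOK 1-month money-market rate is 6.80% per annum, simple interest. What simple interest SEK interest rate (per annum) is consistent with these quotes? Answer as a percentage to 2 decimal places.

4.14%

T = 1/12 years.
F/S = 1.19894/1.1963 = 1.0022068 = (growth of NOK) / (growth of SEK).
The NOK side grows by 1 + 0.0680×1/12 = 1.0056667.
So the SEK growth factor = 1.0034523.
r = (1.0034523 − 1)/(1/12) = 0.041428 → 4.14%.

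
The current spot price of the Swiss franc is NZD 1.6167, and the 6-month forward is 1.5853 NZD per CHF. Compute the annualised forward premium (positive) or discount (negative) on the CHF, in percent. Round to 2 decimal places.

-3.88%

T = 6/12 years.
CHF trades forward at -1.94223% vs spot over the period.
Per annum: -0.0194223 / (6/12) = -0.038845 = -3.88%.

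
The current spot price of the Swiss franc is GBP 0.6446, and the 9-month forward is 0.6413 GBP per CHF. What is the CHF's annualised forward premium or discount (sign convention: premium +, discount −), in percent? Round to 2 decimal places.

T = 9/12 years.
CHF trades forward at -0.51195% vs spot over the period.
×(1/T) gives -0.68% p.a.

-0.68%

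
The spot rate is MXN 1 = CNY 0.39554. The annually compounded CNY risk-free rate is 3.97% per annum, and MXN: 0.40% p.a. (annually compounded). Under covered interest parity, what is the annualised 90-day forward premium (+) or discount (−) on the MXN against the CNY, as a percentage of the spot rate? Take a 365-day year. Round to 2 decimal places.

+3.51%

T = 90/365 years.
CIP forward (CNY per MXN) = 0.39554 × 1.0096459/1.0009848 = 0.39896244.
(F − S)/S ÷ T = (0.39896244 − 0.39554)/0.39554/(90/365) = 0.035091 → 3.51%.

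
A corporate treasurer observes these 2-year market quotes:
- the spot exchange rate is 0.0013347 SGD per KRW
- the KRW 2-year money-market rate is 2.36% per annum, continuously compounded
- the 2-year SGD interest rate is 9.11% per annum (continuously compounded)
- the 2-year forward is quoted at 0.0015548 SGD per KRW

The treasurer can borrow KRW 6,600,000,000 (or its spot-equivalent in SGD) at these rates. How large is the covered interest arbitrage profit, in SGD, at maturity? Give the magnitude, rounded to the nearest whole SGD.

SGD 188,105

T = 2 years.
Invest the KRW and cover forward: 6,600,000,000 × 1.0483316544 × 0.0015548 = SGD 10,757,643.97.
Convert at spot and invest in SGD: 6,600,000,000 × 0.0013347 × 1.1998541407 = SGD 10,569,539.12.
The quoted forward overvalues KRW, so borrow SGD, buy KRW at spot, deposit the KRW at 2.36%, and sell the proceeds forward at 0.0015548.
Profit = 10,757,643.97 − 10,569,539.12 = SGD 188,105.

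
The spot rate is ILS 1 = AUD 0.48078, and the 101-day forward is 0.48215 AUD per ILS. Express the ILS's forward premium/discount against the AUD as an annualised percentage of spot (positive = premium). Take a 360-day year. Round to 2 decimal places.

T = 101/360 years.
ILS trades forward at +0.28495% vs spot over the period.
Per annum: 0.0028495 / (101/360) = 0.010157 = 1.02%.

+1.02%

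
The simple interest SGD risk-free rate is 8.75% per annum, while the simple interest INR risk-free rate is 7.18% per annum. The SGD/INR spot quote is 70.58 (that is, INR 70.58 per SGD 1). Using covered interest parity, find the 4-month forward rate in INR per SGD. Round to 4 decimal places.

70.2211

T = 4/12 years.
Growth of 1 INR over T: 1 + 0.0718×4/12 = 1.02393333.
SGD growth factor: 1 + 0.0875×4/12 = 1.02916667.
So F = 70.58 × 1.02393333 / 1.02916667 = 70.221099 (INR/SGD).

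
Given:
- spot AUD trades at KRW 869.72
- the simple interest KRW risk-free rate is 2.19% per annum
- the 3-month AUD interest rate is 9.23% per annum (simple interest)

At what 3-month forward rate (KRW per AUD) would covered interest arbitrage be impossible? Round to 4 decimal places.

854.7582

T = 3/12 years.
KRW accumulates by 1 + 0.0219×3/12 = 1.005475.
AUD accumulates by 1 + 0.0923×3/12 = 1.023075.
Forward (KRW per AUD) = 869.72 × 1.005475 / 1.023075 = 854.758172.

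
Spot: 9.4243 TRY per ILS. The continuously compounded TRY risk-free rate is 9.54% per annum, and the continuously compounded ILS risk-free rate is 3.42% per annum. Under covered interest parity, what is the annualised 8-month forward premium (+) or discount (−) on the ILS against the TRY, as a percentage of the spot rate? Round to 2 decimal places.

+6.25%

T = 8/12 years.
No-arbitrage forward: 9.4243 × 1.065666 / 1.0230619 = 9.8167629 TRY/ILS.
Annualised premium = (F − S)/S × (1/T) = (9.8167629 − 9.4243)/9.4243 ÷ (8/12) = 6.25%.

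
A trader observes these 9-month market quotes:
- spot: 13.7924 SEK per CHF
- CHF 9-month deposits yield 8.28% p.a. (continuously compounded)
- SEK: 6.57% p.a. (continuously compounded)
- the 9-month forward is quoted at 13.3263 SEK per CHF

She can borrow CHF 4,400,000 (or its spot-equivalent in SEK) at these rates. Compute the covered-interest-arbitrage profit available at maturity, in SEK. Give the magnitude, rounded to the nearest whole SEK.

SEK 1,359,353

T = 9/12 years.
Invest the CHF and cover forward: 4,400,000 × 1.0640687463 × 13.3263 = SEK 62,392,437.07.
Convert at spot and invest in SEK: 4,400,000 × 13.7924 × 1.0505092011 = SEK 63,751,789.66.
The quoted forward undervalues CHF, so borrow CHF, convert to SEK at spot, deposit the SEK at 6.57%, and buy CHF forward at 13.3263 to cover the loan.
Profit = 63,751,789.66 − 62,392,437.07 = SEK 1,359,353.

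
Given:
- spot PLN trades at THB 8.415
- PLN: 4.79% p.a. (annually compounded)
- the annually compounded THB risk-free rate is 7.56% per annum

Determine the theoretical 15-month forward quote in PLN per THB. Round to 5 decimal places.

0.11502

T = 15/12 years.
THB growth factor: (1 + 0.0756)^(15/12) = 1.0953767.
Growth of 1 PLN over T: (1 + 0.0479)^(15/12) = 1.0602293.
So F = 8.415 × 1.0953767 / 1.0602293 = 8.693964 (THB/PLN).
Invert for PLN per THB: 1 / 8.693964 = 0.11502.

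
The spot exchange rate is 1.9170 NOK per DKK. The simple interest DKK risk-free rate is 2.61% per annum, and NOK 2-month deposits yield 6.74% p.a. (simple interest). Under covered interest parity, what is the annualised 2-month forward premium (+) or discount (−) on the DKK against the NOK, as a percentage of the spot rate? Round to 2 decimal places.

+4.11%

T = 2/12 years.
CIP forward (NOK per DKK) = 1.917 × 1.0112333/1.004350 = 1.9301381.
Annualised premium = (F − S)/S × (1/T) = (1.9301381 − 1.917)/1.917 ÷ (2/12) = 4.11%.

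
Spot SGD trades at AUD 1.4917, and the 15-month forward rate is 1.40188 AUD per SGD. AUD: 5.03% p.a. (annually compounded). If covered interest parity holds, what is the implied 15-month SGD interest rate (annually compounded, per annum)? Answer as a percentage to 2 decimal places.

10.38%

T = 15/12 years.
By CIP, F/S equals the AUD-to-SGD growth ratio: 1.40188/1.4917 = 0.9397868.
AUD growth factor: (1 + 0.0503)^(15/12) = 1.0632655.
Hence g_SGD = 1.1313901.
Annualise: 1.1313901^(12/15) − 1 = 0.103799 = 10.38%.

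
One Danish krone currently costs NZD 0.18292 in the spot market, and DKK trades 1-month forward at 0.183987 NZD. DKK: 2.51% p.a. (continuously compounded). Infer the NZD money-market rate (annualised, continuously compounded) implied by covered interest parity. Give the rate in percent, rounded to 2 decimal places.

9.49%

T = 1/12 years.
F/S = 0.183987/0.18292 = 1.0058332 = (growth of NZD) / (growth of DKK).
DKK growth factor: e^(0.0251×1/12) = 1.0020939.
So the NZD growth factor = 1.0079393.
r = ln(1.0079393)/(1/12) = 0.094895 → 9.49%.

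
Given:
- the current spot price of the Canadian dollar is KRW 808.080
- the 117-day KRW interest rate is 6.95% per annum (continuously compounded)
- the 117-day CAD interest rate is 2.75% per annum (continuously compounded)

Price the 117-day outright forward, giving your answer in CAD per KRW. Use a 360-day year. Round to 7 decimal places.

0.0012207

T = 117/360 years.
Growth of 1 KRW over T: e^(0.0695×117/360) = 1.0228445.
CAD accumulates by e^(0.0275×117/360) = 1.0089776.
So F = 808.08 × 1.0228445 / 1.0089776 = 819.1859 (KRW/CAD).
Invert for CAD per KRW: 1 / 819.1859 = 0.0012207.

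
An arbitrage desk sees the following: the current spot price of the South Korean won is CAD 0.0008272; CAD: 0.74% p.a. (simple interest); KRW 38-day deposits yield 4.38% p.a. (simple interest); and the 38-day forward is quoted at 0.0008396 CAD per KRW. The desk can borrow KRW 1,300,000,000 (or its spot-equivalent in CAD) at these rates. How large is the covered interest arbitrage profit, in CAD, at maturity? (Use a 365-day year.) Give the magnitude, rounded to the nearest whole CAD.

T = 38/365 years.
Route A — deposit KRW, sell forward: 1,300,000,000 × 1.004560 × 0.0008396 = CAD 1,096,457.15.
Route B — convert at spot, deposit CAD: 1,300,000,000 × 0.0008272 × 1.000770411 = CAD 1,076,188.47.
The quoted forward overvalues KRW, so borrow CAD, buy KRW at spot, deposit the KRW at 4.38%, and sell the proceeds forward at 0.0008396.
The gap between the two covered legs is CAD 20,269.

CAD 20,269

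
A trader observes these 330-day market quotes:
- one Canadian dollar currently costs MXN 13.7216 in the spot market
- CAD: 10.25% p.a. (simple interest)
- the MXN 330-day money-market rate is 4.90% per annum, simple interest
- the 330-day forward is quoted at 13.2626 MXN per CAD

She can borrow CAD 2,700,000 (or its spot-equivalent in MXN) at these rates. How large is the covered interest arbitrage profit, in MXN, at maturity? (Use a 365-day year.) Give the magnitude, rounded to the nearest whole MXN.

T = 330/365 years.
Invest the CAD and cover forward: 2,700,000 × 1.0926712329 × 13.2626 = MXN 39,127,486.03.
Convert at spot and invest in MXN: 2,700,000 × 13.7216 × 1.0443013699 = MXN 38,689,611.33.
The quoted forward overvalues CAD, so borrow MXN, buy CAD at spot, deposit the CAD at 10.25%, and sell the proceeds forward at 13.2626.
Arbitrage profit = |39,127,486.03 − 38,689,611.33| = MXN 437,875.

MXN 437,875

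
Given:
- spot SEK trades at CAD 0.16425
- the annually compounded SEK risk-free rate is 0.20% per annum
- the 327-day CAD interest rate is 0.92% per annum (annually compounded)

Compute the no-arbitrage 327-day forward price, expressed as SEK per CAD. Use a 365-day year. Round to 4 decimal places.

6.0494

T = 327/365 years.
CAD accumulates by (1 + 0.0092)^(327/365) = 1.0082383.
SEK accumulates by (1 + 0.0020)^(327/365) = 1.0017916.
So F = 0.16425 × 1.0082383 / 1.0017916 = 0.1653070 (CAD/SEK).
Invert for SEK per CAD: 1 / 0.1653070 = 6.0494.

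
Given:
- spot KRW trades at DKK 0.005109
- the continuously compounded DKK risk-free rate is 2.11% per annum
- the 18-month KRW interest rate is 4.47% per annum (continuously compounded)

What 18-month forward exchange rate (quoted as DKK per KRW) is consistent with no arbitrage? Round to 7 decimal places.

0.0049313

T = 18/12 years.
Growth of 1 DKK over T: e^(0.0211×18/12) = 1.0321562.
Growth of 1 KRW over T: e^(0.0447×18/12) = 1.0693489.
So F = 0.005109 × 1.0321562 / 1.0693489 = 0.004931305 (DKK/KRW).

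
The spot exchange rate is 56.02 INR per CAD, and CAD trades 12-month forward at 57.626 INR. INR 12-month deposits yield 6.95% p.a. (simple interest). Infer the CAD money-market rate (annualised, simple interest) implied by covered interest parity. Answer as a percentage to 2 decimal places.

T = 1 year.
CIP gives F = S · g_INR/g_CAD, so g_INR/g_CAD = 57.626/56.02 = 1.0286683.
The INR side grows by 1 + 0.0695×1 = 1.069500.
Hence g_CAD = 1.0396937.
r = (1.0396937 − 1)/1 = 0.039694 → 3.97%.

3.97%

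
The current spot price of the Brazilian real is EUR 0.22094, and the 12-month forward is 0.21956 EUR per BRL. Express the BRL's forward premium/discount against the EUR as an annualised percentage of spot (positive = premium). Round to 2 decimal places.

T = 1 year.
BRL trades forward at -0.62460% vs spot over the period.
Per annum: -0.0062460 / 1 = -0.006246 = -0.62%.

-0.62%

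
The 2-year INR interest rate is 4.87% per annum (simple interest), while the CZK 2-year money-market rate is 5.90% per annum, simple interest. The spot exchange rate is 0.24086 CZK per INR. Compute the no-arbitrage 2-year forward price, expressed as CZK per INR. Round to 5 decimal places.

0.24538

T = 2 years.
CZK growth factor: 1 + 0.0590×2 = 1.118000.
INR accumulates by 1 + 0.0487×2 = 1.097400.
So F = 0.24086 × 1.118000 / 1.097400 = 0.2453813 (CZK/INR).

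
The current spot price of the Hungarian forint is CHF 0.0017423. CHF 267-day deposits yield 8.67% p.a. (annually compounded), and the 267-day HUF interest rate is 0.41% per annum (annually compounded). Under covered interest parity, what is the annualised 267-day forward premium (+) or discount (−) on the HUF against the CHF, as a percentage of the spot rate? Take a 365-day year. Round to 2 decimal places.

T = 267/365 years.
CIP forward (CHF per HUF) = 0.0017423 × 1.0627093/1.0029975 = 0.0018460250.
Annualised premium = (F − S)/S × (1/T) = (0.0018460250 − 0.0017423)/0.0017423 ÷ (267/365) = 8.14%.

+8.14%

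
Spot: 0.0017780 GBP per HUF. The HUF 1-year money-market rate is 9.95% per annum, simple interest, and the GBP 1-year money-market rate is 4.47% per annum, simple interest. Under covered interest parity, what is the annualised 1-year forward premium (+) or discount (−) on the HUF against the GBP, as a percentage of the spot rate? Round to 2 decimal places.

T = 1 year.
CIP forward (GBP per HUF) = 0.001778 × 1.044700/1.099500 = 0.0016893830.
Annualised premium = (F − S)/S × (1/T) = (0.0016893830 − 0.001778)/0.001778 ÷ 1 = -4.98%.

-4.98%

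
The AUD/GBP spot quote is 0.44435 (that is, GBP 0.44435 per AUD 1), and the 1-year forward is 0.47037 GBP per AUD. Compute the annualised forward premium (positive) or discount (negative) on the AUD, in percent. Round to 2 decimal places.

T = 1 year.
Period premium: (0.47037 − 0.44435)/0.44435 = 0.0585574.
Per annum: 0.0585574 / 1 = 0.058557 = 5.86%.

+5.86%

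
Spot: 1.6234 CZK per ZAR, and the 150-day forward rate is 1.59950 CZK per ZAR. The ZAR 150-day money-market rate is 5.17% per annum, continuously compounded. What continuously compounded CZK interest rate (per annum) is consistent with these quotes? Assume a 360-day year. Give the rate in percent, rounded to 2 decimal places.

T = 150/360 years.
F/S = 1.5995/1.6234 = 0.9852778 = (growth of CZK) / (growth of ZAR).
The ZAR side grows by e^(0.0517×150/360) = 1.0217754.
That pins the CZK growth at 1.0067326.
r = ln(1.0067326)/(150/360) = 0.016104 → 1.61%.

1.61%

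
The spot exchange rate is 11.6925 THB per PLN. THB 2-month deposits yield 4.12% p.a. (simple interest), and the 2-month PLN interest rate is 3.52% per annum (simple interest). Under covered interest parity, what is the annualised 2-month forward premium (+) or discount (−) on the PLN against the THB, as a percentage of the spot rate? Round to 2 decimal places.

T = 2/12 years.
F = S · g_THB/g_PLN = 11.6925 × 1.0068667/1.0058667 = 11.7041243.
Annualised premium = (F − S)/S × (1/T) = (11.7041243 − 11.6925)/11.6925 ÷ (2/12) = 0.60%.

+0.60%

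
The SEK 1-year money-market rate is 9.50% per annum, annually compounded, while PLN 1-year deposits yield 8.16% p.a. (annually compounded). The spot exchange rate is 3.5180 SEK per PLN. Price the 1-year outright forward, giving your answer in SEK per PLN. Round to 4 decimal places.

3.5616

T = 1 year.
Growth of 1 SEK over T: (1 + 0.0950)^1 = 1.095000.
Growth of 1 PLN over T: (1 + 0.0816)^1 = 1.081600.
CIP: F = S · (grow SEK)/(grow PLN) = 3.518 × 1.095000/1.081600 = 3.561585 SEK per PLN.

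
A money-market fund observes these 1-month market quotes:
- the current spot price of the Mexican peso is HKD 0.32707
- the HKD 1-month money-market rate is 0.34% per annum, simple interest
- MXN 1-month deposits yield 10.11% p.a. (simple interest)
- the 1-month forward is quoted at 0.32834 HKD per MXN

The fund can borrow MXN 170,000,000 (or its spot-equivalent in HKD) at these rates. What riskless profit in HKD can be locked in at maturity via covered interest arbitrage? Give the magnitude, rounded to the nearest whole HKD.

HKD 670,411

T = 1/12 years.
Invest the MXN and cover forward: 170,000,000 × 1.008425 × 0.32834 = HKD 56,288,064.97.
Convert at spot and invest in HKD: 170,000,000 × 0.32707 × 1.0002833333 = HKD 55,617,653.87.
The quoted forward overvalues MXN, so borrow HKD, buy MXN at spot, deposit the MXN at 10.11%, and sell the proceeds forward at 0.32834.
Arbitrage profit = |56,288,064.97 − 55,617,653.87| = HKD 670,411.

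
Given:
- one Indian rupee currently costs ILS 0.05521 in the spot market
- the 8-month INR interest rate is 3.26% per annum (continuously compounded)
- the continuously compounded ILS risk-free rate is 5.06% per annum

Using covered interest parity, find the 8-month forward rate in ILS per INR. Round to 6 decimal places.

0.055877

T = 8/12 years.
ILS accumulates by e^(0.0506×8/12) = 1.0343088.
INR accumulates by e^(0.0326×8/12) = 1.0219712.
So F = 0.05521 × 1.0343088 / 1.0219712 = 0.05587651 (ILS/INR).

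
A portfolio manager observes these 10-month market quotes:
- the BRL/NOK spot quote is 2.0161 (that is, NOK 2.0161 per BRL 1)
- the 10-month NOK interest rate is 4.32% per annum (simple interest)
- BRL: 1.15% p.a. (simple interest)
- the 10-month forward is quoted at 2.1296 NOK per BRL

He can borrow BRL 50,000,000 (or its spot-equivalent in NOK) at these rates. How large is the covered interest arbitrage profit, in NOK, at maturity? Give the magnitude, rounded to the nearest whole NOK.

T = 10/12 years.
Invest the BRL and cover forward: 50,000,000 × 1.00958333333 × 2.1296 = NOK 107,500,433.33.
Convert at spot and invest in NOK: 50,000,000 × 2.0161 × 1.036000 = NOK 104,433,980.00.
The quoted forward overvalues BRL, so borrow NOK, buy BRL at spot, deposit the BRL at 1.15%, and sell the proceeds forward at 2.1296.
The gap between the two covered legs is NOK 3,066,453.

NOK 3,066,453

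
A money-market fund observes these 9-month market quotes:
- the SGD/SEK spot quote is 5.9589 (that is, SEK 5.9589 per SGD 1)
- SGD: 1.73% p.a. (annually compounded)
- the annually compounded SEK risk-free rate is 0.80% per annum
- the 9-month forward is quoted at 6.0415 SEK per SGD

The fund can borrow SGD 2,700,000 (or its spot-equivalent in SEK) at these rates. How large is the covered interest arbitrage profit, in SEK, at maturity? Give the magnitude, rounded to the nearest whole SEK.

SEK 337,776

T = 9/12 years.
Invest the SGD and cover forward: 2,700,000 × 1.0129471419 × 6.0415 = SEK 16,523,244.43.
Convert at spot and invest in SEK: 2,700,000 × 5.9589 × 1.0059940199 = SEK 16,185,467.97.
The quoted forward overvalues SGD, so borrow SEK, buy SGD at spot, deposit the SGD at 1.73%, and sell the proceeds forward at 6.0415.
Profit = 16,523,244.43 − 16,185,467.97 = SEK 337,776.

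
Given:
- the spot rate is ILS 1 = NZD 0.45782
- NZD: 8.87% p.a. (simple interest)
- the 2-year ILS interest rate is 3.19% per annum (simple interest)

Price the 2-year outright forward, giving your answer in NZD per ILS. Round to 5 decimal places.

T = 2 years.
Growth of 1 NZD over T: 1 + 0.0887×2 = 1.177400.
ILS growth factor: 1 + 0.0319×2 = 1.063800.
Forward (NZD per ILS) = 0.45782 × 1.177400 / 1.063800 = 0.5067092.

0.50671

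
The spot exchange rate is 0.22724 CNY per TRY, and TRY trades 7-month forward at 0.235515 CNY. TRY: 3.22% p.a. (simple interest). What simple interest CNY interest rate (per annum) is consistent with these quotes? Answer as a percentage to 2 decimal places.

9.58%

T = 7/12 years.
F/S = 0.235515/0.22724 = 1.0364152 = (growth of CNY) / (growth of TRY).
TRY growth factor: 1 + 0.0322×7/12 = 1.0187833.
So the CNY growth factor = 1.0558825.
r = (1.0558825 − 1)/(7/12) = 0.095799 → 9.58%.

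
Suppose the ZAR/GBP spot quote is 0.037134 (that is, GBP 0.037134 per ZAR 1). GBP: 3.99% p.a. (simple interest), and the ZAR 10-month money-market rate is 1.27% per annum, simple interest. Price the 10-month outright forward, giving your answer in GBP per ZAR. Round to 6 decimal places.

0.037967

T = 10/12 years.
GBP growth factor: 1 + 0.0399×10/12 = 1.033250.
ZAR accumulates by 1 + 0.0127×10/12 = 1.0105833.
CIP: F = S · (grow GBP)/(grow ZAR) = 0.037134 × 1.033250/1.0105833 = 0.03796689 GBP per ZAR.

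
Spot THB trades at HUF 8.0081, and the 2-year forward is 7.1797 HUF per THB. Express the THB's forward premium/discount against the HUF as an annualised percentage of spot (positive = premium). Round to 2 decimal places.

-5.17%

T = 2 years.
THB trades forward at -10.34453% vs spot over the period.
Annualise by dividing by T: -0.1034453 / 2 = -0.051723 → -5.17%.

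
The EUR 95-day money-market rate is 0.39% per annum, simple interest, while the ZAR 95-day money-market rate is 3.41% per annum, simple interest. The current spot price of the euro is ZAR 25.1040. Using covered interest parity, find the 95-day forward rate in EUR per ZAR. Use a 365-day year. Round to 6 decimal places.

0.039524

T = 95/365 years.
ZAR growth factor: 1 + 0.0341×95/365 = 1.0088753.
EUR growth factor: 1 + 0.0039×95/365 = 1.0010151.
So F = 25.104 × 1.0088753 / 1.0010151 = 25.30112 (ZAR/EUR).
Quoted the other way: 1/25.30112 = 0.039524 EUR per ZAR.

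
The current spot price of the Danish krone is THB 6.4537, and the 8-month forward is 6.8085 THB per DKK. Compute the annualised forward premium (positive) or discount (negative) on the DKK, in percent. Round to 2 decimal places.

+8.25%

T = 8/12 years.
(F − S)/S = (6.8085 − 6.4537)/6.4537 = 0.0549762.
×(1/T) gives 8.25% p.a.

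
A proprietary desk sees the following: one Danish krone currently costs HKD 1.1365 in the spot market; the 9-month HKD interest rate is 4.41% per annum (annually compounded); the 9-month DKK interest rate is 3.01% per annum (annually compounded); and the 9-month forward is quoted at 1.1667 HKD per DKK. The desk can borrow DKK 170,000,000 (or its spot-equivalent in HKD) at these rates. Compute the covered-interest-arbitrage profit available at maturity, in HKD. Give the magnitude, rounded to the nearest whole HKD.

T = 9/12 years.
Route A — deposit DKK, sell forward: 170,000,000 × 1.02249110914 × 1.1667 = HKD 202,799,864.10.
Route B — convert at spot, deposit HKD: 170,000,000 × 1.1365 × 1.0328959435 = HKD 199,560,660.76.
The quoted forward overvalues DKK, so borrow HKD, buy DKK at spot, deposit the DKK at 3.01%, and sell the proceeds forward at 1.1667.
Profit = 202,799,864.10 − 199,560,660.76 = HKD 3,239,203.

HKD 3,239,203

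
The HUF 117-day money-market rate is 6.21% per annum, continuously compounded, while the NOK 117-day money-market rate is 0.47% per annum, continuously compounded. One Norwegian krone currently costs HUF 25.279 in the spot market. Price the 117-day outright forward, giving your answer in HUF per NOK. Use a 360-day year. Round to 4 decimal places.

T = 117/360 years.
HUF accumulates by e^(0.0621×117/360) = 1.02038754.
NOK accumulates by e^(0.0047×117/360) = 1.00152867.
CIP: F = S · (grow HUF)/(grow NOK) = 25.279 × 1.02038754/1.00152867 = 25.755006 HUF per NOK.

25.7550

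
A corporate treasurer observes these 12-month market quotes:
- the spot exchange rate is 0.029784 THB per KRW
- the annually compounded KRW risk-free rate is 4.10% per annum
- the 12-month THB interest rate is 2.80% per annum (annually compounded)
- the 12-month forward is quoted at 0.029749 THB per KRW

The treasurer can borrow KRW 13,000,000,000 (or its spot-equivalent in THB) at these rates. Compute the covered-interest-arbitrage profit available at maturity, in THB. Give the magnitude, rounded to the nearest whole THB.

THB 4,559,841

T = 1 year.
Keep in KRW, deliver into the forward: 13,000,000,000·1.041000·0.029749 = THB 402,593,217.00.
Swap to THB now, deposit: 13,000,000,000·0.029784·1.028000 = THB 398,033,376.00.
The quoted forward overvalues KRW, so borrow THB, buy KRW at spot, deposit the KRW at 4.10%, and sell the proceeds forward at 0.029749.
The gap between the two covered legs is THB 4,559,841.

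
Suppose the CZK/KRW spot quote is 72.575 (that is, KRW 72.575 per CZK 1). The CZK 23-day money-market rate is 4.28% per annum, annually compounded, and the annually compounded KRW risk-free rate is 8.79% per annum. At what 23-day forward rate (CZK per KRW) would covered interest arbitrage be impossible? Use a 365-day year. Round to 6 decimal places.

T = 23/365 years.
Growth of 1 KRW over T: (1 + 0.0879)^(23/365) = 1.005323.
CZK accumulates by (1 + 0.0428)^(23/365) = 1.0026444.
CIP: F = S · (grow KRW)/(grow CZK) = 72.575 × 1.005323/1.0026444 = 72.76889 KRW per CZK.
Quoted the other way: 1/72.76889 = 0.013742 CZK per KRW.

0.013742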